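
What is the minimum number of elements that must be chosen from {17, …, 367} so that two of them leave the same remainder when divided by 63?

64

Group the integers by remainder mod 63; there are 63 residue classes, each nonempty in this range.
Choosing one from each class (63 integers) avoids any shared remainder.
One more choice must repeat a class, so two differ by a multiple of 63. Hence 63 + 1 = 64.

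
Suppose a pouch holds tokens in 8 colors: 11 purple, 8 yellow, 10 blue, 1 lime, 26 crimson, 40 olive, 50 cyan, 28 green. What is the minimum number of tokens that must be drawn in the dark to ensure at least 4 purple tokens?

167

The worst case draws every non-purple token first: 8 + 10 + 1 + 26 + 40 + 50 + 28 = 163.
The next 4 draws are then forced to be purple, giving 163 + 4 = 167.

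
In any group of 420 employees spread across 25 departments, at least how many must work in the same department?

17

The 420 employees fall into 25 departments.
If each of the 25 departments held at most 16, the total would be at most 25 × 16 = 400 < 420, a contradiction.
So at least one holds ⌈420/25⌉ = 17.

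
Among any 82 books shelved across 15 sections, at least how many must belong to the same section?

6

The 82 books fall into 15 sections.
If each of the 15 sections held at most 5, the total would be at most 15 × 5 = 75 < 82, a contradiction.
So at least one holds ⌈82/15⌉ = 6.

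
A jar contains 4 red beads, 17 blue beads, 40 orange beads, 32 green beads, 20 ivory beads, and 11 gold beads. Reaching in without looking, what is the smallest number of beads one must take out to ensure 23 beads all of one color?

97

In the worst case we take at most 22 of each color, but all 4 red, all 17 blue, all 20 ivory, and all 11 gold (fewer than 22), giving 4 + 17 + 22 + 22 + 20 + 11 = 96.
One more bead then forces some color to 23, so 96 + 1 = 97.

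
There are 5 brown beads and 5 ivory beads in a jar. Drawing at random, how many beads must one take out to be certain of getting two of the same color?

3

The worst case takes 1 bead of each color without reaching 2 of any: 2 × 1 = 2.
The next bead must bring some color to 2, so 2 + 1 = 3.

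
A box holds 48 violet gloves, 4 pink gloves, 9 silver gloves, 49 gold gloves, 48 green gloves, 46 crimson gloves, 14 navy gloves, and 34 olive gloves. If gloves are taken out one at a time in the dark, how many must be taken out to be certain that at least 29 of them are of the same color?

In the worst case we take at most 28 of each color, but all 4 pink, all 9 silver, and all 14 navy (fewer than 28), giving 28 + 4 + 9 + 28 + 28 + 28 + 14 + 28 = 167.
One more glove then forces some color to 29, so 167 + 1 = 168.

168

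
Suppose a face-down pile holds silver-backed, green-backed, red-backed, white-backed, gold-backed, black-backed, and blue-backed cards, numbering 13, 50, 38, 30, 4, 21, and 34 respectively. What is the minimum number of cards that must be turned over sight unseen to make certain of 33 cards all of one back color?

165

In the worst case we take at most 32 of each back color, but all 13 silver-backed, all 30 white-backed, all 4 gold-backed, and all 21 black-backed (fewer than 32), giving 13 + 32 + 32 + 30 + 4 + 21 + 32 = 164.
One more card then forces some back color to 33, so 164 + 1 = 165.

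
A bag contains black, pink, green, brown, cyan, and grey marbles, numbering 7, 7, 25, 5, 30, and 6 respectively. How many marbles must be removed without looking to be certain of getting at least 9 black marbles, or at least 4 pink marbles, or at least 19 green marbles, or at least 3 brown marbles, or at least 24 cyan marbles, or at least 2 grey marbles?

The worst case stops just short of every target: all 7 black, 3 pink, 18 green, 2 brown, 23 cyan, 1 grey — 7 + 3 + 18 + 2 + 23 + 1 = 54 marbles.
One more marble must push some color to its target, so 54 + 1 = 55.

55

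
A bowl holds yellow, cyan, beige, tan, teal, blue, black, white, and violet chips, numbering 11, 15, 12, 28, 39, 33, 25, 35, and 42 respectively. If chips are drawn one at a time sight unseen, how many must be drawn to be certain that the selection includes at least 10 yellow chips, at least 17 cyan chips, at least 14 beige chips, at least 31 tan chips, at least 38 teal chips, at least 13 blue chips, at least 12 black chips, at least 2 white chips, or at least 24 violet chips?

The worst case stops just short of every target: 9 yellow, all 15 cyan, all 12 beige, all 28 tan, 37 teal, 12 blue, 11 black, 1 white, 23 violet — 9 + 15 + 12 + 28 + 37 + 12 + 11 + 1 + 23 = 148 chips.
One more chip must push some color to its target, so 148 + 1 = 149.

149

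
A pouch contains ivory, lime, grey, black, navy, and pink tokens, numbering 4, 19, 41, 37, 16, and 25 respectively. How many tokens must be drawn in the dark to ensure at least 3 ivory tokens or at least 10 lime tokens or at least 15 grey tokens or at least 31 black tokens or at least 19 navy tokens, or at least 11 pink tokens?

The worst case stops just short of every target: 2 ivory, 9 lime, 14 grey, 30 black, all 16 navy, 10 pink — 2 + 9 + 14 + 30 + 16 + 10 = 81 tokens.
One more token must push some color to its target, so 81 + 1 = 82.

82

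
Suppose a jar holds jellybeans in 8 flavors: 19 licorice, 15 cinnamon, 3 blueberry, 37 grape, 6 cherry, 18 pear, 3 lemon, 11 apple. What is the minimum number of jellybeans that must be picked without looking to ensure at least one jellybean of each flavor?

110

The hardest flavor to obtain is blueberry: we could draw every other jellybean first — 112 − 3 = 109 jellybeans — without a single blueberry one.
The next draw must be blueberry, so 109 + 1 = 110.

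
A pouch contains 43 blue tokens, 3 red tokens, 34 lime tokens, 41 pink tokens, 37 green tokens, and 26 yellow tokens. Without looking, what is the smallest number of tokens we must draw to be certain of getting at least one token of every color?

182

The hardest color to obtain is red: we could draw every other token first — 184 − 3 = 181 tokens — without a single red one.
The next draw must be red, so 181 + 1 = 182.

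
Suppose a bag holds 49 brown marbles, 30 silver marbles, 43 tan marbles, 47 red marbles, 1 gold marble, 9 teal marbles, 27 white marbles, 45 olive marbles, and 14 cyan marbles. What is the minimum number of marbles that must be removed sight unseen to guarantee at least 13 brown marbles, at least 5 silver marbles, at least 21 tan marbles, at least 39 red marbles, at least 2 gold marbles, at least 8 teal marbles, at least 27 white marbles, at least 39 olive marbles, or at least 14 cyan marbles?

160

The worst case stops just short of every target: 12 brown, 4 silver, 20 tan, 38 red, 1 gold, 7 teal, 26 white, 38 olive, 13 cyan — 12 + 4 + 20 + 38 + 1 + 7 + 26 + 38 + 13 = 159 marbles.
One more marble must push some color to its target, so 159 + 1 = 160.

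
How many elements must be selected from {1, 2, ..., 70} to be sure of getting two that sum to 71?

36

Partition {1, …, 70} into 35 pairs: {1,70}, {2,69}, …, {35,36}.
Choosing 35 integers — say the integers 1 through 35 — takes one from each pair and avoids the property.
Choosing 36 forces two into the same pair by pigeonhole, and those sum to 71. So 36.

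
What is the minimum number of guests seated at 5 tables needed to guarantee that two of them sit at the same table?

There are 5 tables acting as pigeonholes.
With 5 guests we could place one in each, avoiding any repeat.
One more forces some class to hold 2, so 5 + 1 = 6.

6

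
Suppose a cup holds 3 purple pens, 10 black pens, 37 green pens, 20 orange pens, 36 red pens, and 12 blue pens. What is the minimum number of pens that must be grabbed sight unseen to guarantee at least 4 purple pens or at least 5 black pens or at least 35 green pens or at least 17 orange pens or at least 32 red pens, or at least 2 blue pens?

90

The worst case stops just short of every target: 3 purple, 4 black, 34 green, 16 orange, 31 red, 1 blue — 3 + 4 + 34 + 16 + 31 + 1 = 89 pens.
One more pen must push some ink color to its target, so 89 + 1 = 90.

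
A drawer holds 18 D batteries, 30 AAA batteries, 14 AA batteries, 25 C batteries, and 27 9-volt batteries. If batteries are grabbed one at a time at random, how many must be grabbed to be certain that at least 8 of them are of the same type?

The worst case takes 7 batteries of each type without reaching 8 of any: 5 × 7 = 35.
The next battery must bring some type to 8, so 35 + 1 = 36.

36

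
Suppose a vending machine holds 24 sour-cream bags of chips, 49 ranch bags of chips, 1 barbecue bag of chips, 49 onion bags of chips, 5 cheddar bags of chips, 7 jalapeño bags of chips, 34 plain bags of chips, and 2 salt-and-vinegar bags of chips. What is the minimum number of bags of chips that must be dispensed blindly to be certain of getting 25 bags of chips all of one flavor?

112

Treat the 8 flavors as pigeonholes.
In the worst case we take at most 24 of each flavor, but all 1 barbecue, all 5 cheddar, all 7 jalapeño, and all 2 salt-and-vinegar (fewer than 24), giving 24 + 24 + 1 + 24 + 5 + 7 + 24 + 2 = 111.
One more bag of chips then forces some flavor to 25, so 111 + 1 = 112.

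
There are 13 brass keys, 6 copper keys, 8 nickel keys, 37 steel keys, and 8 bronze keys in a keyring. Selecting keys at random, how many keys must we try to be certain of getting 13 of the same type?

47

In the worst case we take at most 12 of each type, but all 6 copper, all 8 nickel, and all 8 bronze (fewer than 12), giving 12 + 6 + 8 + 12 + 8 = 46.
One more key then forces some type to 13, so 46 + 1 = 47.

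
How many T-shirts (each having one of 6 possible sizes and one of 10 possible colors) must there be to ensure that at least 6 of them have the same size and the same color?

301

There are 6 × 10 = 60 (size, color) combinations acting as pigeonholes.
With 60 × 5 = 300 T-shirts we could place exactly 5 in each, with no (size, color) pair reaching 6.
One more forces some (size, color) pair to hold 6, so 300 + 1 = 301.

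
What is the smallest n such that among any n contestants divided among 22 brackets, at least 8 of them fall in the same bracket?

There are 22 brackets acting as pigeonholes.
With 22 × 7 = 154 contestants we could place exactly 7 in each, with no class reaching 8.
One more forces some class to hold 8, so 154 + 1 = 155.

155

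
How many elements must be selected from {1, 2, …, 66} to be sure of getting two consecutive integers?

Partition {1, …, 66} into 33 pairs: {1,2}, {3,4}, …, {65,66}.
Choosing 33 integers — say the 33 even numbers 2, 4, …, 66 — takes one from each pair and avoids the property.
Choosing 34 forces two into the same pair by pigeonhole, and those are consecutive. So 34.

34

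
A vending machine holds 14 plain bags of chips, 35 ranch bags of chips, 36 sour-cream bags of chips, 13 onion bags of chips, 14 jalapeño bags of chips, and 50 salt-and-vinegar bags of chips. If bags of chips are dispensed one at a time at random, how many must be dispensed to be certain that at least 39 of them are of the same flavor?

151

In the worst case we take at most 38 of each flavor, but all 14 plain, all 35 ranch, all 36 sour-cream, all 13 onion, and all 14 jalapeño (fewer than 38), giving 14 + 35 + 36 + 13 + 14 + 38 = 150.
One more bag of chips then forces some flavor to 39, so 150 + 1 = 151.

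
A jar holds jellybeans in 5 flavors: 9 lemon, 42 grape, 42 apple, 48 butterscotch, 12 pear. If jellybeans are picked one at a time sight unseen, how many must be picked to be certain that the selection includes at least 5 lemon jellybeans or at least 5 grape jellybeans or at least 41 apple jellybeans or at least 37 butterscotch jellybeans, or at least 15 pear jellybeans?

97

The worst case stops just short of every target: 4 lemon, 4 grape, 40 apple, 36 butterscotch, all 12 pear — 4 + 4 + 40 + 36 + 12 = 96 jellybeans.
One more jellybean must push some flavor to its target, so 96 + 1 = 97.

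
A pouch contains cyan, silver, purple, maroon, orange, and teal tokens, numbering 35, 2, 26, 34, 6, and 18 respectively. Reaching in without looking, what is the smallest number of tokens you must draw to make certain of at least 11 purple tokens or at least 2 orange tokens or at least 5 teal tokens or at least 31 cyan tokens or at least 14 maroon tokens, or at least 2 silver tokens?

60

The worst case stops just short of every target: 30 cyan, 1 silver, 10 purple, 13 maroon, 1 orange, 4 teal — 30 + 1 + 10 + 13 + 1 + 4 = 59 tokens.
One more token must push some color to its target, so 59 + 1 = 60.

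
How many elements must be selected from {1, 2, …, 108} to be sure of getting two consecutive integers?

55

Partition {1, …, 108} into 54 pairs: {1,2}, {3,4}, …, {107,108}.
Choosing 54 integers — say the 54 even numbers 2, 4, …, 108 — takes one from each pair and avoids the property.
Choosing 55 forces two into the same pair by pigeonhole, and those are consecutive. So 55.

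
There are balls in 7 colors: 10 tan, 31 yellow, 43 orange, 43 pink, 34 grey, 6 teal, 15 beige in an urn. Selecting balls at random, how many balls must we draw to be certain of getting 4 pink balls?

143

To avoid pink balls as long as possible, exhaust the other 6 colors first.
The worst case draws every non-pink ball first: 10 + 31 + 43 + 34 + 6 + 15 = 139.
The next 4 draws are then forced to be pink, giving 139 + 4 = 143.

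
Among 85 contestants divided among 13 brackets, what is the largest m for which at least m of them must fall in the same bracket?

The 85 contestants fall into 13 brackets.
If each of the 13 brackets held at most 6, the total would be at most 13 × 6 = 78 < 85, a contradiction.
So at least one holds ⌈85/13⌉ = 7.

7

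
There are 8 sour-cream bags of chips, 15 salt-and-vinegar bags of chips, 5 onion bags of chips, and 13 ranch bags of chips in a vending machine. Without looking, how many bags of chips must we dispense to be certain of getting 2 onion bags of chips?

38

To avoid onion bags of chips as long as possible, exhaust the other 3 flavors first.
The worst case draws every non-onion bag of chips first: 8 + 15 + 13 = 36.
The next 2 draws are then forced to be onion, giving 36 + 2 = 38.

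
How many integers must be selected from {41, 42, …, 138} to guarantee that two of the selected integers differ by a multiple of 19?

20

Use the pigeonhole principle on residue classes: group the integers by remainder mod 19; there are 19 residue classes, each nonempty in this range.
Choosing one from each class (19 integers) avoids any shared remainder.
One more choice must repeat a class, so two differ by a multiple of 19. Hence 19 + 1 = 20.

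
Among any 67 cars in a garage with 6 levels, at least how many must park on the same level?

The 67 cars fall into 6 levels.
If each of the 6 levels held at most 11, the total would be at most 6 × 11 = 66 < 67, a contradiction.
So at least one holds ⌈67/6⌉ = 12.

12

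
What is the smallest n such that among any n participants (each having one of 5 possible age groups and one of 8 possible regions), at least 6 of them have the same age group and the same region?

201

There are 5 × 8 = 40 (age group, region) combinations acting as pigeonholes.
With 40 × 5 = 200 participants we could place exactly 5 in each, with no (age group, region) pair reaching 6.
One more forces some (age group, region) pair to hold 6, so 200 + 1 = 201.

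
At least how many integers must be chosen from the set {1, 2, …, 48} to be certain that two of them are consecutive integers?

Partition {1, …, 48} into 24 pairs: {1,2}, {3,4}, …, {47,48}.
Choosing 24 integers — say the 24 even numbers 2, 4, …, 48 — takes one from each pair and avoids the property.
Choosing 25 forces two into the same pair by pigeonhole, and those are consecutive. So 25.

25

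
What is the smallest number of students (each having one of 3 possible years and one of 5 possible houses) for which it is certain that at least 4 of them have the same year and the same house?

There are 3 × 5 = 15 (year, house) combinations acting as pigeonholes.
With 15 × 3 = 45 students we could place exactly 3 in each, with no (year, house) pair reaching 4.
One more forces some (year, house) pair to hold 4, so 45 + 1 = 46.

46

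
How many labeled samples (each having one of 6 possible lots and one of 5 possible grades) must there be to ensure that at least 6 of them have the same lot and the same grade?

151

There are 6 × 5 = 30 (lot, grade) combinations acting as pigeonholes.
With 30 × 5 = 150 labeled samples we could place exactly 5 in each, with no (lot, grade) pair reaching 6.
One more forces some (lot, grade) pair to hold 6, so 150 + 1 = 151.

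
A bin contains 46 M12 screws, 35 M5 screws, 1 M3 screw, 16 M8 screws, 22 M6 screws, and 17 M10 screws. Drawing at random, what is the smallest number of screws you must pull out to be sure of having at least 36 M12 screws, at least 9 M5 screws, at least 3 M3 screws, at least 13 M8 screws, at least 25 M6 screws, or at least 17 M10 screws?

95

The worst case stops just short of every target: 35 M12, 8 M5, all 1 M3, 12 M8, all 22 M6, 16 M10 — 35 + 8 + 1 + 12 + 22 + 16 = 94 screws.
One more screw must push some size to its target, so 94 + 1 = 95.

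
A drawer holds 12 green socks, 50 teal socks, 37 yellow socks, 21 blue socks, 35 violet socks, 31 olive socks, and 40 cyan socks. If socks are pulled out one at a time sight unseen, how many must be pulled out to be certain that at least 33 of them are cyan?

219

To avoid cyan socks as long as possible, exhaust the other 6 colors first.
The worst case draws every non-cyan sock first: 12 + 50 + 37 + 21 + 35 + 31 = 186.
The next 33 draws are then forced to be cyan, giving 186 + 33 = 219.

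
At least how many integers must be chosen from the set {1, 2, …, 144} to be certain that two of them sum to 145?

Partition {1, …, 144} into 72 pairs: {1,144}, {2,143}, …, {72,73}.
Choosing 72 integers — say the integers 1 through 72 — takes one from each pair and avoids the property.
Choosing 73 forces two into the same pair by pigeonhole, and those sum to 145. So 73.

73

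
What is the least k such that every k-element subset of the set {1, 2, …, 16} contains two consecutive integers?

Partition {1, …, 16} into 8 pairs: {1,2}, {3,4}, …, {15,16}.
Choosing 8 integers — say the 8 even numbers 2, 4, …, 16 — takes one from each pair and avoids the property.
Choosing 9 forces two into the same pair by pigeonhole, and those are consecutive. So 9.

9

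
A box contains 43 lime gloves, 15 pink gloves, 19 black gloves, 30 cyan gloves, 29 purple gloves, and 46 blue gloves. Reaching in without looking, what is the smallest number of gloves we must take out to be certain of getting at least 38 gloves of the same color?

168

In the worst case we take at most 37 of each color, but all 15 pink, all 19 black, all 30 cyan, and all 29 purple (fewer than 37), giving 37 + 15 + 19 + 30 + 29 + 37 = 167.
One more glove then forces some color to 38, so 167 + 1 = 168.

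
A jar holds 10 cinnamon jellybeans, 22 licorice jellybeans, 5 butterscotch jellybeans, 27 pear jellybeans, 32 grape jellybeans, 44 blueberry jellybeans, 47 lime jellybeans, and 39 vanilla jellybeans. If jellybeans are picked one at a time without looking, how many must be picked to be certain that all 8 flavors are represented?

The hardest flavor to obtain is butterscotch: we could draw every other jellybean first — 226 − 5 = 221 jellybeans — without a single butterscotch one.
The next draw must be butterscotch, so 221 + 1 = 222.

222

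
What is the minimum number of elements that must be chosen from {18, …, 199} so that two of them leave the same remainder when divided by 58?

59

Group the integers by remainder mod 58; there are 58 residue classes, each nonempty in this range.
Choosing one from each class (58 integers) avoids any shared remainder.
One more choice must repeat a class, so two differ by a multiple of 58. Hence 58 + 1 = 59.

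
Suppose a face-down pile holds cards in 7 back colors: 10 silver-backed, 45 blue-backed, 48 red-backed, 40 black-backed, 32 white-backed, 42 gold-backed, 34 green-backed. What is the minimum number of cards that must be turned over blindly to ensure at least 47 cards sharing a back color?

250

In the worst case we take at most 46 of each back color, but all 10 silver-backed, all 45 blue-backed, all 40 black-backed, all 32 white-backed, all 42 gold-backed, and all 34 green-backed (fewer than 46), giving 10 + 45 + 46 + 40 + 32 + 42 + 34 = 249.
One more card then forces some back color to 47, so 249 + 1 = 250.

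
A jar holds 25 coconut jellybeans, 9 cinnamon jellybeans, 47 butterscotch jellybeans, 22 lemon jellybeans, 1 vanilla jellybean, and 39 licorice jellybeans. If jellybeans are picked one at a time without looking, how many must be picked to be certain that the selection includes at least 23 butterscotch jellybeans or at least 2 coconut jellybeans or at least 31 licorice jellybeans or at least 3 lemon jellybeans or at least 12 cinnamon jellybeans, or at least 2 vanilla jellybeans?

The worst case stops just short of every target: 1 coconut, all 9 cinnamon, 22 butterscotch, 2 lemon, 1 vanilla, 30 licorice — 1 + 9 + 22 + 2 + 1 + 30 = 65 jellybeans.
One more jellybean must push some flavor to its target, so 65 + 1 = 66.

66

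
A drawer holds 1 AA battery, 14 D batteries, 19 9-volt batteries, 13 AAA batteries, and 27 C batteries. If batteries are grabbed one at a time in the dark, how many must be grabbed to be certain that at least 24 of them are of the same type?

Treat the 5 types as pigeonholes.
In the worst case we take at most 23 of each type, but all 1 AA, all 14 D, all 19 9-volt, and all 13 AAA (fewer than 23), giving 1 + 14 + 19 + 13 + 23 = 70.
One more battery then forces some type to 24, so 70 + 1 = 71.

71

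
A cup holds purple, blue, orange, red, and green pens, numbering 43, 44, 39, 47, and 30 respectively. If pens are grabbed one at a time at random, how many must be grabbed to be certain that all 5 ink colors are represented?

The hardest ink color to obtain is green: we could draw every other pen first — 203 − 30 = 173 pens — without a single green one.
The next draw must be green, so 173 + 1 = 174.

174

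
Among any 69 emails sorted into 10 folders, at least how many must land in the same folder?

The 69 emails fall into 10 folders.
If each of the 10 folders held at most 6, the total would be at most 10 × 6 = 60 < 69, a contradiction.
So at least one holds ⌈69/10⌉ = 7.

7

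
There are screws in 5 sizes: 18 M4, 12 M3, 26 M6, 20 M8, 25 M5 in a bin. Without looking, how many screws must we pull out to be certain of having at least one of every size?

The hardest size to obtain is M3: we could draw every other screw first — 101 − 12 = 89 screws — without a single M3 one.
The next draw must be M3, so 89 + 1 = 90.

90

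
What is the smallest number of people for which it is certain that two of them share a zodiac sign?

There are 12 zodiac signs acting as pigeonholes.
With 12 people we could place one in each, avoiding any repeat.
One more forces some class to hold 2, so 12 + 1 = 13.

13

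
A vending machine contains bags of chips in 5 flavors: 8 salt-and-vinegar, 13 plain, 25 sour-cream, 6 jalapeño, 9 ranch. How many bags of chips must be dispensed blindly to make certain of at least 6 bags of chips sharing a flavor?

The worst case takes 5 bags of chips of each flavor without reaching 6 of any: 5 × 5 = 25.
The next bag of chips must bring some flavor to 6, so 25 + 1 = 26.

26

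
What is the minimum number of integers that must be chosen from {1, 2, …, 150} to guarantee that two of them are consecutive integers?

Partition {1, …, 150} into 75 pairs: {1,2}, {3,4}, …, {149,150}.
Choosing 75 integers — say the 75 even numbers 2, 4, …, 150 — takes one from each pair and avoids the property.
Choosing 76 forces two into the same pair by pigeonhole, and those are consecutive. So 76.

76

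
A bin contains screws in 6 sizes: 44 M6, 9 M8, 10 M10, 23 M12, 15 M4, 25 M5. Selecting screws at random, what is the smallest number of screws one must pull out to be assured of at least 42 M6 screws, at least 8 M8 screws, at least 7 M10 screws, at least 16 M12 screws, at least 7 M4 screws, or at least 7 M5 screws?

The worst case stops just short of every target: 41 M6, 7 M8, 6 M10, 15 M12, 6 M4, 6 M5 — 41 + 7 + 6 + 15 + 6 + 6 = 81 screws.
One more screw must push some size to its target, so 81 + 1 = 82.

82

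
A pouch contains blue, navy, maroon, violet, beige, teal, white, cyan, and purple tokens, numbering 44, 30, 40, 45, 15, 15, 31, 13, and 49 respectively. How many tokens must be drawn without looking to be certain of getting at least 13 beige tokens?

The worst case draws every non-beige token first: 44 + 30 + 40 + 45 + 15 + 31 + 13 + 49 = 267.
The next 13 draws are then forced to be beige, giving 267 + 13 = 280.

280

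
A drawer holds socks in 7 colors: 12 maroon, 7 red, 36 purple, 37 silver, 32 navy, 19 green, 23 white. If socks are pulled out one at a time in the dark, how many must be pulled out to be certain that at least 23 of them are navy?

157

The worst case draws every non-navy sock first: 12 + 7 + 36 + 37 + 19 + 23 = 134.
The next 23 draws are then forced to be navy, giving 134 + 23 = 157.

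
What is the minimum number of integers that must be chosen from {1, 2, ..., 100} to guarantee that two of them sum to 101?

Partition {1, …, 100} into 50 pairs: {1,100}, {2,99}, …, {50,51}.
Choosing 50 integers — say the integers 1 through 50 — takes one from each pair and avoids the property.
Choosing 51 forces two into the same pair by pigeonhole, and those sum to 101. So 51.

51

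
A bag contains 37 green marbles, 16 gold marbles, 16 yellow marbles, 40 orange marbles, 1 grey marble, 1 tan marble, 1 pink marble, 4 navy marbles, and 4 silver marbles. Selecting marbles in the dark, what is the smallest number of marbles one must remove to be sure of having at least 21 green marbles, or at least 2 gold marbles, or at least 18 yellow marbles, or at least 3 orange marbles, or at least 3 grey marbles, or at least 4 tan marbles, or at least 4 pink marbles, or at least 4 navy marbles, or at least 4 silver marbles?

The worst case stops just short of every target: 20 green, 1 gold, all 16 yellow, 2 orange, all 1 grey, all 1 tan, all 1 pink, 3 navy, 3 silver — 20 + 1 + 16 + 2 + 1 + 1 + 1 + 3 + 3 = 48 marbles.
One more marble must push some color to its target, so 48 + 1 = 49.

49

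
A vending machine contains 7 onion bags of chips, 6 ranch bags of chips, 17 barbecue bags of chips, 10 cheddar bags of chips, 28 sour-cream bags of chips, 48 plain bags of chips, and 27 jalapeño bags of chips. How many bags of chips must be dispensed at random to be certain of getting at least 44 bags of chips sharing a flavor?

In the worst case we take at most 43 of each flavor, but all 7 onion, all 6 ranch, all 17 barbecue, all 10 cheddar, all 28 sour-cream, and all 27 jalapeño (fewer than 43), giving 7 + 6 + 17 + 10 + 28 + 43 + 27 = 138.
One more bag of chips then forces some flavor to 44, so 138 + 1 = 139.

139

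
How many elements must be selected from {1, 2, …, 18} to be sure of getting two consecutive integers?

10

Partition {1, …, 18} into 9 pairs: {1,2}, {3,4}, …, {17,18}.
Choosing 9 integers — say the 9 even numbers 2, 4, …, 18 — takes one from each pair and avoids the property.
Choosing 10 forces two into the same pair by pigeonhole, and those are consecutive. So 10.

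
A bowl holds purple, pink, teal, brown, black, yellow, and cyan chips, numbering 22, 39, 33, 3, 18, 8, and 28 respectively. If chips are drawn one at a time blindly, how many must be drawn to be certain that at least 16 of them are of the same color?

87

In the worst case we take at most 15 of each color, but all 3 brown and all 8 yellow (fewer than 15), giving 15 + 15 + 15 + 3 + 15 + 8 + 15 = 86.
One more chip then forces some color to 16, so 86 + 1 = 87.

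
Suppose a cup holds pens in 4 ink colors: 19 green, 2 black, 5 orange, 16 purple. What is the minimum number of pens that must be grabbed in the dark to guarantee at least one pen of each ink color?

The hardest ink color to obtain is black: we could draw every other pen first — 42 − 2 = 40 pens — without a single black one.
The next draw must be black, so 40 + 1 = 41.

41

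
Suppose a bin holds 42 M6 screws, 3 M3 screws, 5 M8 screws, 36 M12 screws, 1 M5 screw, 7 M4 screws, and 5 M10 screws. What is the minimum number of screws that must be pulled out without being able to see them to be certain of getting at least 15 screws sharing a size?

50

In the worst case we take at most 14 of each size, but all 3 M3, all 5 M8, all 1 M5, all 7 M4, and all 5 M10 (fewer than 14), giving 14 + 3 + 5 + 14 + 1 + 7 + 5 = 49.
One more screw then forces some size to 15, so 49 + 1 = 50.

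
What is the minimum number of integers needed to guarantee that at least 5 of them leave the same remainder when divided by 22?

89

There are 22 residue classes modulo 22 acting as pigeonholes.
With 22 × 4 = 88 integers we could place exactly 4 in each, with no class reaching 5.
One more forces some class to hold 5, so 88 + 1 = 89.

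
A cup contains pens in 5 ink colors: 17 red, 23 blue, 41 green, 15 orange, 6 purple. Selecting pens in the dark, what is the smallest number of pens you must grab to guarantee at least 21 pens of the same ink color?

In the worst case we take at most 20 of each ink color, but all 17 red, all 15 orange, and all 6 purple (fewer than 20), giving 17 + 20 + 20 + 15 + 6 = 78.
One more pen then forces some ink color to 21, so 78 + 1 = 79.

79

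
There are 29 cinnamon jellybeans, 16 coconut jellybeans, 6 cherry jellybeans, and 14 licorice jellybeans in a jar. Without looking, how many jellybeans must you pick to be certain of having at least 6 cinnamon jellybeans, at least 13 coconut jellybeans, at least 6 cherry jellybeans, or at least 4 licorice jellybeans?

26

The worst case stops just short of every target: 5 cinnamon, 12 coconut, 5 cherry, 3 licorice — 5 + 12 + 5 + 3 = 25 jellybeans.
One more jellybean must push some flavor to its target, so 25 + 1 = 26.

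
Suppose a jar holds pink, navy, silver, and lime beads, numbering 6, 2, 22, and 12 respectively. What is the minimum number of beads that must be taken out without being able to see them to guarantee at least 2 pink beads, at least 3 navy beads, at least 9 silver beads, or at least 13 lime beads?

24

The worst case stops just short of every target: 1 pink, 2 navy, 8 silver, 12 lime — 1 + 2 + 8 + 12 = 23 beads.
One more bead must push some color to its target, so 23 + 1 = 24.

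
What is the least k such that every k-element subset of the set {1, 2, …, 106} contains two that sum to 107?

54

Partition {1, …, 106} into 53 pairs: {1,106}, {2,105}, …, {53,54}.
Choosing 53 integers — say the integers 1 through 53 — takes one from each pair and avoids the property.
Choosing 54 forces two into the same pair by pigeonhole, and those sum to 107. So 54.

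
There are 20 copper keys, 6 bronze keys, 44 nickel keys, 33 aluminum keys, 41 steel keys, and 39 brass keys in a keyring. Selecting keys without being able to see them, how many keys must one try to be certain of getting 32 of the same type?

In the worst case we take at most 31 of each type, but all 20 copper and all 6 bronze (fewer than 31), giving 20 + 6 + 31 + 31 + 31 + 31 = 150.
One more key then forces some type to 32, so 150 + 1 = 151.

151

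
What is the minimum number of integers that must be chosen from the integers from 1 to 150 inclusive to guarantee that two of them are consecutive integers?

76

Partition {1, …, 150} into 75 pairs: {1,2}, {3,4}, …, {149,150}.
Choosing 75 integers — say the 75 even numbers 2, 4, …, 150 — takes one from each pair and avoids the property.
Choosing 76 forces two into the same pair by pigeonhole, and those are consecutive. So 76.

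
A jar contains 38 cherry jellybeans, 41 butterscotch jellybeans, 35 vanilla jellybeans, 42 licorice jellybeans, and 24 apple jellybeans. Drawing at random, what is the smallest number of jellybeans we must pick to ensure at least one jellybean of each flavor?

157

The hardest flavor to obtain is apple: we could draw every other jellybean first — 180 − 24 = 156 jellybeans — without a single apple one.
The next draw must be apple, so 156 + 1 = 157.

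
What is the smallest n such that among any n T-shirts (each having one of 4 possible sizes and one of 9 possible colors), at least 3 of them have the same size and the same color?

73

There are 4 × 9 = 36 (size, color) combinations acting as pigeonholes.
With 36 × 2 = 72 T-shirts we could place exactly 2 in each, with no (size, color) pair reaching 3.
One more forces some (size, color) pair to hold 3, so 72 + 1 = 73.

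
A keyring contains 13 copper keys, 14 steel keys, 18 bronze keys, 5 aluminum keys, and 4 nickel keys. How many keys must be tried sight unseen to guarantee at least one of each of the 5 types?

51

The hardest type to obtain is nickel: we could draw every other key first — 54 − 4 = 50 keys — without a single nickel one.
The next draw must be nickel, so 50 + 1 = 51.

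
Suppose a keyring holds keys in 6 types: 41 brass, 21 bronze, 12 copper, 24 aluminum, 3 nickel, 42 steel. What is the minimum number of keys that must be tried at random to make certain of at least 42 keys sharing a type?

In the worst case we take at most 41 of each type, but all 21 bronze, all 12 copper, all 24 aluminum, and all 3 nickel (fewer than 41), giving 41 + 21 + 12 + 24 + 3 + 41 = 142.
One more key then forces some type to 42, so 142 + 1 = 143.

143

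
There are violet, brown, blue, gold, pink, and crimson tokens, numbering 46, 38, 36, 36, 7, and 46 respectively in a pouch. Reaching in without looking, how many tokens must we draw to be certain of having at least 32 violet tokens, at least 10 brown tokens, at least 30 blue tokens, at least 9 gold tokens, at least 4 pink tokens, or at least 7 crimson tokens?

87

Each of the 6 colors has its own threshold; avoid all of them simultaneously.
The worst case stops just short of every target: 31 violet, 9 brown, 29 blue, 8 gold, 3 pink, 6 crimson — 31 + 9 + 29 + 8 + 3 + 6 = 86 tokens.
One more token must push some color to its target, so 86 + 1 = 87.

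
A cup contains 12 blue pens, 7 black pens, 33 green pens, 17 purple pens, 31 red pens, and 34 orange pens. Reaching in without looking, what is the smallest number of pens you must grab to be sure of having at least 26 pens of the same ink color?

In the worst case we take at most 25 of each ink color, but all 12 blue, all 7 black, and all 17 purple (fewer than 25), giving 12 + 7 + 25 + 17 + 25 + 25 = 111.
One more pen then forces some ink color to 26, so 111 + 1 = 112.

112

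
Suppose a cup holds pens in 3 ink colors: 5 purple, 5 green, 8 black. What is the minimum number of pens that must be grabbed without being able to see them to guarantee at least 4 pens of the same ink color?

Treat the 3 ink colors as pigeonholes.
The worst case takes 3 pens of each ink color without reaching 4 of any: 3 × 3 = 9.
The next pen must bring some ink color to 4, so 9 + 1 = 10.

10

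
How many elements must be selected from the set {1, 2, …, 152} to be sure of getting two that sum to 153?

77

Partition {1, …, 152} into 76 pairs: {1,152}, {2,151}, …, {76,77}.
Choosing 76 integers — say the integers 1 through 76 — takes one from each pair and avoids the property.
Choosing 77 forces two into the same pair by pigeonhole, and those sum to 153. So 77.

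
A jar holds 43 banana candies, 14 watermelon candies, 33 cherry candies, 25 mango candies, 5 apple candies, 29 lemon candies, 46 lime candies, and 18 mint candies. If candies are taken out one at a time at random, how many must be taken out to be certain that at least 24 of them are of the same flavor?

In the worst case we take at most 23 of each flavor, but all 14 watermelon, all 5 apple, and all 18 mint (fewer than 23), giving 23 + 14 + 23 + 23 + 5 + 23 + 23 + 18 = 152.
One more candy then forces some flavor to 24, so 152 + 1 = 153.

153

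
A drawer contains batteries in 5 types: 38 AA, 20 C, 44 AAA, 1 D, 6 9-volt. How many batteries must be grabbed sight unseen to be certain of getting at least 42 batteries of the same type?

Treat the 5 types as pigeonholes.
In the worst case we take at most 41 of each type, but all 38 AA, all 20 C, all 1 D, and all 6 9-volt (fewer than 41), giving 38 + 20 + 41 + 1 + 6 = 106.
One more battery then forces some type to 42, so 106 + 1 = 107.

107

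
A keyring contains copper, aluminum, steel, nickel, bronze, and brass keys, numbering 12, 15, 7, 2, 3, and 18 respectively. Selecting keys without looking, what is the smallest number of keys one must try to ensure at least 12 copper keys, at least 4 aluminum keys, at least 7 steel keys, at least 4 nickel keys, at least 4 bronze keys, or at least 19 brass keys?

44

The worst case stops just short of every target: 11 copper, 3 aluminum, 6 steel, all 2 nickel, 3 bronze, 18 brass — 11 + 3 + 6 + 2 + 3 + 18 = 43 keys.
One more key must push some type to its target, so 43 + 1 = 44.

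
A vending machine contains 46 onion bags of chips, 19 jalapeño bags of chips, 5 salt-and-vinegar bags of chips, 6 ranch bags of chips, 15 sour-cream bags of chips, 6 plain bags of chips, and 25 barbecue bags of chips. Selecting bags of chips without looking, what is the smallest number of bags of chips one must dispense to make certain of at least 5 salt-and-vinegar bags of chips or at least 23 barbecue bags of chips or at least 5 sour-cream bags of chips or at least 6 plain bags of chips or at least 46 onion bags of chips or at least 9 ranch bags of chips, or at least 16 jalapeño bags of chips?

102

Each of the 7 flavors has its own threshold; avoid all of them simultaneously.
The worst case stops just short of every target: 45 onion, 15 jalapeño, 4 salt-and-vinegar, all 6 ranch, 4 sour-cream, 5 plain, 22 barbecue — 45 + 15 + 4 + 6 + 4 + 5 + 22 = 101 bags of chips.
One more bag of chips must push some flavor to its target, so 101 + 1 = 102.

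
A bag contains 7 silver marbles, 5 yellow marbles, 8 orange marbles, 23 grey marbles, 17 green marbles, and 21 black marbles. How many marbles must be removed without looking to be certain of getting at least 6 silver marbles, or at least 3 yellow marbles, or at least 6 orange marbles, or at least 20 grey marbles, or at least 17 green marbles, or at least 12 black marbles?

Each of the 6 colors has its own threshold; avoid all of them simultaneously.
The worst case stops just short of every target: 5 silver, 2 yellow, 5 orange, 19 grey, 16 green, 11 black — 5 + 2 + 5 + 19 + 16 + 11 = 58 marbles.
One more marble must push some color to its target, so 58 + 1 = 59.

59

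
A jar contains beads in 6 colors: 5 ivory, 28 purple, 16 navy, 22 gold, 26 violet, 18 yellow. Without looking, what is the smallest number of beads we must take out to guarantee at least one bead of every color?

111

The hardest color to obtain is ivory: we could draw every other bead first — 115 − 5 = 110 beads — without a single ivory one.
The next draw must be ivory, so 110 + 1 = 111.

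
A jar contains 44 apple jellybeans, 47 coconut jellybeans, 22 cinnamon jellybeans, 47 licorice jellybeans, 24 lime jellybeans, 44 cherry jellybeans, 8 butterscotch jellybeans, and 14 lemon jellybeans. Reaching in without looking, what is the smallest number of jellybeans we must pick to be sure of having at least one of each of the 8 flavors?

The hardest flavor to obtain is butterscotch: we could draw every other jellybean first — 250 − 8 = 242 jellybeans — without a single butterscotch one.
The next draw must be butterscotch, so 242 + 1 = 243.

243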